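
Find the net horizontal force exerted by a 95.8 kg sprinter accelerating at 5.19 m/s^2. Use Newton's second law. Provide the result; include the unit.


Newton's second law: F = m * a
F = 95.8 * 5.19 = 497.2 N

497.2 N


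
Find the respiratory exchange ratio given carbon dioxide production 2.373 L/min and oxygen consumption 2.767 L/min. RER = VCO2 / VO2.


VCO2 = 2.373 L/min
VO2 = 2.767 L/min
RER = 2.373 / 2.767 = 0.8576

0.8576


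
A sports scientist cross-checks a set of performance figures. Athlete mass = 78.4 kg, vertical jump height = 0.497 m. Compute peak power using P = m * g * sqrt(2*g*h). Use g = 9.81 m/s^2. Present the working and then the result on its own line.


sqrt(2 * 9.81 * 0.497) = sqrt(9.75114) = 3.122682 m/s
P = 78.4 * 9.81 * 3.122682
= 2401.67 W

2401.67 W


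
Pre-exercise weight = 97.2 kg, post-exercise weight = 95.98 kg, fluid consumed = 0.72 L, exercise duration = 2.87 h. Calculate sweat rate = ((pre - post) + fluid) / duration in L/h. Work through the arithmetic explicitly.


Weight loss = 97.2 - 95.98 = 1.22 kg (approx L)
Total sweat = 1.22 + 0.72 = 1.94 L
Sweat rate = 1.94 / 2.87 = 0.676 L/h

0.676 L/h


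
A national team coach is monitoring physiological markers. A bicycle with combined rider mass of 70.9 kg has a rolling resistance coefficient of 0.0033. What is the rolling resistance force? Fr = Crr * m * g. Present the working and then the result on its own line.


Fr = 0.0033 * 70.9 * 9.81
= 0.23397 * 9.81
= 2.295 N

2.295 N


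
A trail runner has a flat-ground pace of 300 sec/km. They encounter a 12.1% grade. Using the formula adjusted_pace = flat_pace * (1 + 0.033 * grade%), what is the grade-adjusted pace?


Grade factor = 1 + 0.033 * 12.1 = 1.3993
Adjusted = 300 * 1.3993 = 419.79 sec/km

419.79 s/km


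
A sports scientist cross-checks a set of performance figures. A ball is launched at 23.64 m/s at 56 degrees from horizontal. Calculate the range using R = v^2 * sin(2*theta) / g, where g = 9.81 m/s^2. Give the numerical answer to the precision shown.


sin(2 * 56) = sin(112) = 0.927184
v^2 = 23.64^2 = 558.8496
R = 558.8496 * 0.927184 / 9.81
= 52.819 m

52.819 m


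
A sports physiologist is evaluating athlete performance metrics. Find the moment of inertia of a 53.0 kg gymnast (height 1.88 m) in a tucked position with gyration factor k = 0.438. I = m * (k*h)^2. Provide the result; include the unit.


Radius of gyration = 0.438 * 1.88 = 0.82344 m
I = 53.0 * 0.82344^2
= 53.0 * 0.678053
= 35.937 kg*m^2

35.937 kg*m^2


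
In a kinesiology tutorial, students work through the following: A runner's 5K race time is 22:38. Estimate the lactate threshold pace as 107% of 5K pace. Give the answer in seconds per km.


Total race time = 22*60 + 38 = 1358 seconds
5K pace = 1358 / 5 = 271.6 sec/km
LT pace = 271.6 * 1.07 = 290.61 sec/km

290.61 s/km


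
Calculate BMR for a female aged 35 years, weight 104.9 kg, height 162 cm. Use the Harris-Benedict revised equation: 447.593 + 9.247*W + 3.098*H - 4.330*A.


Substituting values:
W term = 9.247 * 104.9 = 970.0103
H term = 3.098 * 162 = 501.876
A term = 4.330 * 35 = 151.55
BMR = 1767.93 kcal/day

1767.93 kcal/day


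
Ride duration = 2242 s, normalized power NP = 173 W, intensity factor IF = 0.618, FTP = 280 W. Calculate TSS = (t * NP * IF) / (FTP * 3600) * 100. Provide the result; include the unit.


Numerator = 2242 * 173 * 0.618 = 239701.188
Denominator = 280 * 3600 = 1008000
TSS = 239701.188 / 1008000 * 100
= 23.78

23.78 TSS


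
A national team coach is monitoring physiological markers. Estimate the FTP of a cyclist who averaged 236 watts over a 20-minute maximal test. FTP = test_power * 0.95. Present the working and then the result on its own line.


FTP = 236 * 0.95 = 224.2 W

224.2 W


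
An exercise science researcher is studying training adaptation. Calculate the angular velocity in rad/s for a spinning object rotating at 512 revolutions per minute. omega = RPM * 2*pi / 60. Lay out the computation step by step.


omega = RPM * 2*pi / 60
= 512 * 6.28318531 / 60
= 53.617 rad/s

53.617 rad/s


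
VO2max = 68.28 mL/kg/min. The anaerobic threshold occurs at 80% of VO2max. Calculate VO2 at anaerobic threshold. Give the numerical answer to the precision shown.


AT fraction = 80 / 100 = 0.8
AT VO2 = 68.28 * 0.8
= 54.62 mL/kg/min

54.62 mL/kg/min


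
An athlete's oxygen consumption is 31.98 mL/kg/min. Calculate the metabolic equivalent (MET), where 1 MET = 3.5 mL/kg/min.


MET = VO2 / 3.5
= 31.98 / 3.5
= 9.14 METs

9.14 METs


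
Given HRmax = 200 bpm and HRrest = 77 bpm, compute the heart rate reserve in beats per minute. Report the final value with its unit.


Heart rate reserve = maximum HR minus resting HR
HRR = 200 - 77 = 123 bpm

123 bpm


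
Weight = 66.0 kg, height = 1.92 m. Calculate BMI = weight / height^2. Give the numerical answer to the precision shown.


height^2 = 1.92^2 = 3.6864
BMI = 66.0 / 3.6864 = 17.9 kg/m^2

17.9 kg/m^2


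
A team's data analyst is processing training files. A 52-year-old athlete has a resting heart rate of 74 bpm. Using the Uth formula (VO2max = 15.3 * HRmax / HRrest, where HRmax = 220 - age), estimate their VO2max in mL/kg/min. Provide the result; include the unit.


HRmax = 220 - 52 = 168 bpm
Ratio = HRmax / HRrest = 168 / 74 = 2.2703
VO2max = 15.3 * 2.2703 = 34.74 mL/kg/min

34.74 mL/kg/min


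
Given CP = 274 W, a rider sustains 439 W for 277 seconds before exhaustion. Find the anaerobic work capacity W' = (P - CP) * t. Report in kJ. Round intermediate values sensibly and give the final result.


Excess power = 439 - 274 = 165 W
Work above CP = 165 * 277 = 45705 J
W' = 45.705 kJ

45.705 kJ


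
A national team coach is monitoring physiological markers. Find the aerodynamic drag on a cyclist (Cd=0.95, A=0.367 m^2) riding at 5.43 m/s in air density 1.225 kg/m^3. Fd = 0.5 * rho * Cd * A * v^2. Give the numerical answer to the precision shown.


Fd = 0.5 * 1.225 * 0.95 * 0.367 * 5.43^2
= 0.5 * 1.225 * 0.95 * 0.367 * 29.4849
= 6.296 N

6.296 N


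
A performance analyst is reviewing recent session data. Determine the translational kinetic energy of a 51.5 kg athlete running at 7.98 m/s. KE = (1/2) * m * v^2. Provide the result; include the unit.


KE = 0.5 * m * v^2
= 0.5 * 51.5 * 7.98^2
= 0.5 * 51.5 * 63.6804
= 1639.77 J

1639.77 J


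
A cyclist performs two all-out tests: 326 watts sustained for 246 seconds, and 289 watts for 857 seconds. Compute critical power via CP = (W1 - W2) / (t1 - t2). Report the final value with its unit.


W1 = P1 * t1 = 326 * 246 = 80196 J
W2 = P2 * t2 = 289 * 857 = 247673 J
CP = (80196 - 247673) / (246 - 857)
= 274.1 W

274.1 W


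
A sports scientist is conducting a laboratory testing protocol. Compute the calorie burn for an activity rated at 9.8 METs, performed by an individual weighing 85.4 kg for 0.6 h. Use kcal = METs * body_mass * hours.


Product of METs and mass = 9.8 * 85.4 = 836.92
Total kcal = 836.92 * 0.6 = 502.15 kcal

502.15 kcal


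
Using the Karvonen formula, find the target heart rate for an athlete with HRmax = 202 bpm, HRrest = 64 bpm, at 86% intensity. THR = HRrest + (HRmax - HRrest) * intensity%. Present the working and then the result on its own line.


HRR = 202 - 64 = 138
THR = 64 + 138 * 0.86
= 64 + 118.68
= 182.68 bpm

182.68 bpm


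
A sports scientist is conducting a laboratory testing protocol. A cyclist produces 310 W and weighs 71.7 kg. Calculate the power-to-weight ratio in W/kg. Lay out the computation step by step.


P/W = power / mass
= 310 / 71.7
= 4.324 W/kg

4.324 W/kg


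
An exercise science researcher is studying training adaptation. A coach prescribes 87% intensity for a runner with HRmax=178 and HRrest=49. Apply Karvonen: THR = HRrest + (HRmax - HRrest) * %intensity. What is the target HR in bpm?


Heart rate reserve = 178 - 49 = 129
Intensity fraction = 87 / 100 = 0.87
THR = 49 + 129 * 0.87 = 161.23 bpm

161.23 bpm


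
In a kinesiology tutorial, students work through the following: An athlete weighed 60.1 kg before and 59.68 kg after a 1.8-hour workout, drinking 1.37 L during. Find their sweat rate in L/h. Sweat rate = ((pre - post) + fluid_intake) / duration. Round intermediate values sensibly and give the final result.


Body mass change = 0.42 kg
Total sweat loss = 0.42 + 1.37 = 1.79 L
Rate = 1.79 / 1.8 = 0.994 L/h

0.994 L/h


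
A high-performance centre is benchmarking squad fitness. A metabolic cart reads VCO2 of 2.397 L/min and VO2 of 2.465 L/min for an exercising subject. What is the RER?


RER = VCO2 / VO2 = 2.397 / 2.465 = 0.9724

0.9724


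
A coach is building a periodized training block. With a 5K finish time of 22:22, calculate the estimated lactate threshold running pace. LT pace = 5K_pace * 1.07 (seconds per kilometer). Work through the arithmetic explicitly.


Race duration = 1342 s for 5 km
Average pace = 1342 / 5 = 268.4 s/km
LT pace = 268.4 * 1.07
= 287.19 s/km

287.19 s/km


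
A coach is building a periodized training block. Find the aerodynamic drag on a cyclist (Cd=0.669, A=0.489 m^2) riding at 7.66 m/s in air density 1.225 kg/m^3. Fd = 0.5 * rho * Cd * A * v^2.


Fd = 0.5 * 1.225 * 0.669 * 0.489 * 7.66^2
= 0.5 * 1.225 * 0.669 * 0.489 * 58.6756
= 11.757 N

11.757 N


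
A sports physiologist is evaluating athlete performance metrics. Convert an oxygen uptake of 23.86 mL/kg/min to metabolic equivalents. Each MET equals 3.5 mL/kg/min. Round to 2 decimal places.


One MET = 3.5 mL/kg/min
Number of METs = 23.86 / 3.5
= 6.82 METs

6.82 METs


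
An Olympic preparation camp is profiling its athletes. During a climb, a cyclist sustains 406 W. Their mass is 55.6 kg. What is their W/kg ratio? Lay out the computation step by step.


Power-to-weight = 406 W / 55.6 kg
= 7.302 W/kg

7.302 W/kg


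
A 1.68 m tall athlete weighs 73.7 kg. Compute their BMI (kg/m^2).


height^2 = 2.8224 m^2
BMI = 73.7 / 2.8224 = 26.11 kg/m^2

26.11 kg/m^2


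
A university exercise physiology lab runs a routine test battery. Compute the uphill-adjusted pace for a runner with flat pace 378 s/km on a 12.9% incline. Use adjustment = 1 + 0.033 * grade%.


Adjustment factor = 1 + 0.033 * 12.9 = 1.4257
Grade-adjusted pace = 378 * 1.4257 = 538.91 s/km

538.91 s/km


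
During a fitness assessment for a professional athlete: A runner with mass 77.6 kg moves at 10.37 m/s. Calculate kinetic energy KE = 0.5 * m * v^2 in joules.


v^2 = 10.37^2 = 107.5369
KE = 0.5 * 77.6 * 107.5369
= 4172.43 J

4172.43 J


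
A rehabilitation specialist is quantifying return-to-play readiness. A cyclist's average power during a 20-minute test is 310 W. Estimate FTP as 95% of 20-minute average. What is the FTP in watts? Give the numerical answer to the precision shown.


FTP = 20-min power * 0.95
= 310 * 0.95
= 294.5 W

294.5 W


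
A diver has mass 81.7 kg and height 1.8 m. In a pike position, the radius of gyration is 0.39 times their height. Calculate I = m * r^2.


r = 0.39 * 1.8 = 0.702 m
I = m * r^2 = 81.7 * 0.492804 = 40.262 kg*m^2

40.262 kg*m^2


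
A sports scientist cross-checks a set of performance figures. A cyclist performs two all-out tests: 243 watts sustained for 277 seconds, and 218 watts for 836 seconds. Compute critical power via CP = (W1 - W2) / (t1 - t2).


W1 = P1 * t1 = 243 * 277 = 67311 J
W2 = P2 * t2 = 218 * 836 = 182248 J
CP = (67311 - 182248) / (277 - 836)
= 205.61 W

205.61 W


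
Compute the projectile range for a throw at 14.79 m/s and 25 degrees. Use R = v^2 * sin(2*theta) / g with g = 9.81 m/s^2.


Two times the angle = 50 degrees
sin(50) = 0.766044
R = 218.7441 * 0.766044 / 9.81 = 17.081 m

17.081 m


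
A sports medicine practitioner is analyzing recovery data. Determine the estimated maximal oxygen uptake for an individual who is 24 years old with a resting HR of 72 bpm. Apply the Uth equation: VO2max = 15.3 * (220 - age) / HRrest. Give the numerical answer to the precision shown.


HRmax = 220 - 24 = 196
VO2max = 15.3 * (196 / 72)
= 15.3 * 2.7222
= 41.65 mL/kg/min

41.65 mL/kg/min


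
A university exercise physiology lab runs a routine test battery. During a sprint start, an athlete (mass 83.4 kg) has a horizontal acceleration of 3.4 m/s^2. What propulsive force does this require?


Propulsive force = mass * acceleration
= 83.4 kg * 3.4 m/s^2
= 283.56 N

283.56 N


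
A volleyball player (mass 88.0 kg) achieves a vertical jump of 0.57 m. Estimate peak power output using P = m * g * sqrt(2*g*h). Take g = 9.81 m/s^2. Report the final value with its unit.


2 * g * h = 2 * 9.81 * 0.57 = 11.1834
sqrt(11.1834) = 3.344159 m/s
P = 88.0 * 9.81 * 3.344159 = 2886.95 W

2886.95 W


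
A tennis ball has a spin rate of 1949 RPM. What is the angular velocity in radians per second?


Convert RPM to rad/s: multiply by 2*pi and divide by 60
omega = 1949 * 2 * pi / 60
= 204.099 rad/s

204.099 rad/s


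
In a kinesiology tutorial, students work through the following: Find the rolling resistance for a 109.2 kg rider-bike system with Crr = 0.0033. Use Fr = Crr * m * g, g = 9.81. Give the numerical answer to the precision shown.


m * g = 109.2 * 9.81 = 1071.252 N
Fr = 0.0033 * 1071.252 = 3.535 N

3.535 N


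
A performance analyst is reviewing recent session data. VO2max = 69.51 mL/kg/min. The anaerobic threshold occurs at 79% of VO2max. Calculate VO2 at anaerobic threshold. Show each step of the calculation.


AT fraction = 79 / 100 = 0.79
AT VO2 = 69.51 * 0.79
= 54.91 mL/kg/min

54.91 mL/kg/min


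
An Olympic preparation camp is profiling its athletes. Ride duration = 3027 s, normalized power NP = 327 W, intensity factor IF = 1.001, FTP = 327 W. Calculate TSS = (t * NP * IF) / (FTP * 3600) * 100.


Numerator = 3027 * 327 * 1.001 = 990818.829
Denominator = 327 * 3600 = 1177200
TSS = 990818.829 / 1177200 * 100
= 84.17

84.17 TSS


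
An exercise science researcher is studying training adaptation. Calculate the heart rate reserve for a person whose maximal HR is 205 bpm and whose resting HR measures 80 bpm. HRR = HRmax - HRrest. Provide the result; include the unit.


HRmax = 205 bpm
HRrest = 80 bpm
HRR = 205 - 80 = 125 bpm

125 bpm


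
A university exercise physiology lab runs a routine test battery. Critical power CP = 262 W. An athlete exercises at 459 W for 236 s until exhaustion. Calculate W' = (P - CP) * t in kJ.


P - CP = 459 - 262 = 197 W
W' = 197 * 236 = 46492 J
= 46492 / 1000 = 46.492 kJ

46.492 kJ


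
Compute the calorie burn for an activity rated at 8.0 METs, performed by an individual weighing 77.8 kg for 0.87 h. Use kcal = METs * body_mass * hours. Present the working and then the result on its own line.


Product of METs and mass = 8.0 * 77.8 = 622.4
Total kcal = 622.4 * 0.87 = 541.49 kcal

541.49 kcal


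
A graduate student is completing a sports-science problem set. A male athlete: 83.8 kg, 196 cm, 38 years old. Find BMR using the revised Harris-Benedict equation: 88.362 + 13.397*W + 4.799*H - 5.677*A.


Intercept = 88.362
Weight contribution = 13.397 * 83.8 = 1122.6686
Height contribution = 4.799 * 196 = 940.604
Age contribution = 5.677 * 38 = 215.726
BMR = 88.362 + 1122.6686 + 940.604 - 215.726
= 1935.91 kcal/day

1935.91 kcal/day


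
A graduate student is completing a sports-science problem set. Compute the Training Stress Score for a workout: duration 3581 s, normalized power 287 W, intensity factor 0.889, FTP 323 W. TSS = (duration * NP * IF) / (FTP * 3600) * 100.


Product = 3581 * 287 * 0.889 = 913667.083
Base = 323 * 3600 = 1162800
TSS = 913667.083 / 1162800 * 100 = 78.57

78.57 TSS


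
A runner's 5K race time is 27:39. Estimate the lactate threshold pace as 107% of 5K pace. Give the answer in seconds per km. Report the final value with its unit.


Total race time = 27*60 + 39 = 1659 seconds
5K pace = 1659 / 5 = 331.8 sec/km
LT pace = 331.8 * 1.07 = 355.03 sec/km

355.03 s/km


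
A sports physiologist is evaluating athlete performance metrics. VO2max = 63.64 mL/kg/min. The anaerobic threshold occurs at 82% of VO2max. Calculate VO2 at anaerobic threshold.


AT fraction = 82 / 100 = 0.82
AT VO2 = 63.64 * 0.82
= 52.18 mL/kg/min

52.18 mL/kg/min


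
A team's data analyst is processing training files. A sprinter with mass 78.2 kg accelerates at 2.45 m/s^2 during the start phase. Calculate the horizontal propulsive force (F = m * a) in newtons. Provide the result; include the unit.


F = m * a
= 78.2 * 2.45
= 191.59 N

191.59 N


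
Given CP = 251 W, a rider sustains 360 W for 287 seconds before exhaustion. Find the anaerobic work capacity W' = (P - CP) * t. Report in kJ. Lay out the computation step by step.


Excess power = 360 - 251 = 109 W
Work above CP = 109 * 287 = 31283 J
W' = 31.283 kJ

31.283 kJ


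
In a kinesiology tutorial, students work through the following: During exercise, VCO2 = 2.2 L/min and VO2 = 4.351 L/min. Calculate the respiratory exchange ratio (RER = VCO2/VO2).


RER = VCO2 / VO2
= 2.2 / 4.351
= 0.5056

0.5056


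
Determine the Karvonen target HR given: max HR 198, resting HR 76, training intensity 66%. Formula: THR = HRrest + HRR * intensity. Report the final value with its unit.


HRR = HRmax - HRrest = 198 - 76 = 122
THR = 76 + 122 * 0.66
= 156.52 bpm

156.52 bpm


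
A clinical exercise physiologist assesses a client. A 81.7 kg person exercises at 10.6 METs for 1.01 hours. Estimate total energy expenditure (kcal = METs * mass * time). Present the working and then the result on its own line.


Energy = METs * mass(kg) * time(h)
= 10.6 * 81.7 * 1.01
= 874.68 kcal

874.68 kcal


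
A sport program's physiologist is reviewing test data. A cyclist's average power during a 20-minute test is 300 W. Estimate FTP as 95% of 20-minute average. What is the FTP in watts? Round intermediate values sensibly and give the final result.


FTP = 20-min power * 0.95
= 300 * 0.95
= 285.0 W

285.0 W


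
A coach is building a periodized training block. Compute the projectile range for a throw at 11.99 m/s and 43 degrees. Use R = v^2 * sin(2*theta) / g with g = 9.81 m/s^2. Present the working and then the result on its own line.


Two times the angle = 86 degrees
sin(86) = 0.997564
R = 143.7601 * 0.997564 / 9.81 = 14.619 m

14.619 m


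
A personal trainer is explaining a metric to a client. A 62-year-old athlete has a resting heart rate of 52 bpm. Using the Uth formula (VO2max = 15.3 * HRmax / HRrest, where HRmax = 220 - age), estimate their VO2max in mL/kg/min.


HRmax = 220 - 62 = 158 bpm
Ratio = HRmax / HRrest = 158 / 52 = 3.0385
VO2max = 15.3 * 3.0385 = 46.49 mL/kg/min

46.49 mL/kg/min


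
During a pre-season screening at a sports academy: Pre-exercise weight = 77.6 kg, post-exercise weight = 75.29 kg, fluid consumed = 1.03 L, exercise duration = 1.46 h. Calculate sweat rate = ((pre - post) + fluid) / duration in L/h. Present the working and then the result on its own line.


Weight loss = 77.6 - 75.29 = 2.31 kg (approx L)
Total sweat = 2.31 + 1.03 = 3.34 L
Sweat rate = 3.34 / 1.46 = 2.288 L/h

2.288 L/h


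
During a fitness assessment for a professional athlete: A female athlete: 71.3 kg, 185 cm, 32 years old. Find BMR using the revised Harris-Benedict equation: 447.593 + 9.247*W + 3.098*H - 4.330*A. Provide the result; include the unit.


Intercept = 447.593
Weight contribution = 9.247 * 71.3 = 659.3111
Height contribution = 3.098 * 185 = 573.13
Age contribution = 4.33 * 32 = 138.56
BMR = 447.593 + 659.3111 + 573.13 - 138.56
= 1541.47 kcal/day

1541.47 kcal/day


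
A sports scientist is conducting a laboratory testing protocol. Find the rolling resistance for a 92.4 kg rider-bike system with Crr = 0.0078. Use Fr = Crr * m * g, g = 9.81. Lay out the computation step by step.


m * g = 92.4 * 9.81 = 906.444 N
Fr = 0.0078 * 906.444 = 7.07 N

7.07 N


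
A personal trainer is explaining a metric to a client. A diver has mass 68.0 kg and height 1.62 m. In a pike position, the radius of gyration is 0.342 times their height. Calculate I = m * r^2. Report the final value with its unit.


r = 0.342 * 1.62 = 0.55404 m
I = m * r^2 = 68.0 * 0.30696 = 20.873 kg*m^2

20.873 kg*m^2


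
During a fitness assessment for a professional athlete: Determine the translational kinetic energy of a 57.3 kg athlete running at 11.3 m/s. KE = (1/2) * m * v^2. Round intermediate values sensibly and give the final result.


KE = 0.5 * m * v^2
= 0.5 * 57.3 * 11.3^2
= 0.5 * 57.3 * 127.69
= 3658.32 J

3658.32 J


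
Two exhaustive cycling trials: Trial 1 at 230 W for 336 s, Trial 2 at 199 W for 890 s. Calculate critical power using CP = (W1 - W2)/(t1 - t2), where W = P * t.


W1 = 230 * 336 = 77280 J
W2 = 199 * 890 = 177110 J
CP = (77280 - 177110) / (336 - 890)
= -99830 / -554
= 180.2 W

180.2 W


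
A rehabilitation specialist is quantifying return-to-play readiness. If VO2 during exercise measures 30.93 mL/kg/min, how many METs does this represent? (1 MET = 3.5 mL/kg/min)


METs = VO2 / 3.5 = 30.93 / 3.5 = 8.84

8.84 METs


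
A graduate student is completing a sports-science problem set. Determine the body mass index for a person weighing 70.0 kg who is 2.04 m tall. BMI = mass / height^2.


BMI = mass / height^2
= 70.0 / 2.04^2
= 70.0 / 4.1616
= 16.82 kg/m^2

16.82 kg/m^2


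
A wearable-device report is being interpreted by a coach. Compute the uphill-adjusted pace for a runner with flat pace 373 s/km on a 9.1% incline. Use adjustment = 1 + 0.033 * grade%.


Adjustment factor = 1 + 0.033 * 9.1 = 1.3003
Grade-adjusted pace = 373 * 1.3003 = 485.01 s/km

485.01 s/km


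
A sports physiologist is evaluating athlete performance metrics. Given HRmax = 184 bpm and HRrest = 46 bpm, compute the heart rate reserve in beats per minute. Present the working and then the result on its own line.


Heart rate reserve = maximum HR minus resting HR
HRR = 184 - 46 = 138 bpm

138 bpm


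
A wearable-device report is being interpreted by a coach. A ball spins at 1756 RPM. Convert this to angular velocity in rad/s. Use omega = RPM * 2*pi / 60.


omega = 1756 * 2 * pi / 60
= 1756 * 6.28318531 / 60
= 11033.273 / 60
= 183.888 rad/s

183.888 rad/s


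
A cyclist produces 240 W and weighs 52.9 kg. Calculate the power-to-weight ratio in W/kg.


P/W = power / mass
= 240 / 52.9
= 4.537 W/kg

4.537 W/kg


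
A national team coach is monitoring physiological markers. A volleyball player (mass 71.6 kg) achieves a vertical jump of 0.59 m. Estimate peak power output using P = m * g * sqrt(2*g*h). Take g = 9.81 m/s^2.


2 * g * h = 2 * 9.81 * 0.59 = 11.5758
sqrt(11.5758) = 3.402323 m/s
P = 71.6 * 9.81 * 3.402323 = 2389.78 W

2389.78 W


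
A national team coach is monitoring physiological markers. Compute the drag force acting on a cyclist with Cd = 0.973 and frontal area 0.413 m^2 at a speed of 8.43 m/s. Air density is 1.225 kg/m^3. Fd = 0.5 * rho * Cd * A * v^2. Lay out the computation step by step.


Step 1: v^2 = 71.0649
Step 2: Fd = 0.5 * 1.225 * 0.973 * 0.413 * 71.0649
= 17.491 N

17.491 N


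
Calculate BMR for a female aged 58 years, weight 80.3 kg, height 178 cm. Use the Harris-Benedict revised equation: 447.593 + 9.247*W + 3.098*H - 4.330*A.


Substituting values:
W term = 9.247 * 80.3 = 742.5341
H term = 3.098 * 178 = 551.444
A term = 4.330 * 58 = 251.14
BMR = 1490.43 kcal/day

1490.43 kcal/day


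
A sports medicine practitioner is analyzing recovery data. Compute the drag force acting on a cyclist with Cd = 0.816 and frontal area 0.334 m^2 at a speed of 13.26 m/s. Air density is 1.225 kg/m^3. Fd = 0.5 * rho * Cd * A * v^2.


Step 1: v^2 = 175.8276
Step 2: Fd = 0.5 * 1.225 * 0.816 * 0.334 * 175.8276
= 29.351 N

29.351 N


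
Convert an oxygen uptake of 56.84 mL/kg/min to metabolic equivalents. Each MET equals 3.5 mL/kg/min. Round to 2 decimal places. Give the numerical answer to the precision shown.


One MET = 3.5 mL/kg/min
Number of METs = 56.84 / 3.5
= 16.24 METs

16.24 METs


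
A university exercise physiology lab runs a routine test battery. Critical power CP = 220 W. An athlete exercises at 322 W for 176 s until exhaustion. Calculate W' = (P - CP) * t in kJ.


P - CP = 322 - 220 = 102 W
W' = 102 * 176 = 17952 J
= 17952 / 1000 = 17.952 kJ

17.952 kJ


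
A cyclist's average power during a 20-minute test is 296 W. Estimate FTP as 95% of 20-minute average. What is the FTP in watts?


FTP = 20-min power * 0.95
= 296 * 0.95
= 281.2 W

281.2 W


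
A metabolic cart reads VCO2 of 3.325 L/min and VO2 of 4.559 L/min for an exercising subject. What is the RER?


RER = VCO2 / VO2 = 3.325 / 4.559 = 0.7293

0.7293


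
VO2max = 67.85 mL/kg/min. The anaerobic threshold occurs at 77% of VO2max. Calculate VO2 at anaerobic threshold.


AT fraction = 77 / 100 = 0.77
AT VO2 = 67.85 * 0.77
= 52.24 mL/kg/min

52.24 mL/kg/min


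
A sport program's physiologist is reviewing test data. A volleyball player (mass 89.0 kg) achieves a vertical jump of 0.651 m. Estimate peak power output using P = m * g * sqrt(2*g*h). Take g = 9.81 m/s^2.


2 * g * h = 2 * 9.81 * 0.651 = 12.77262
sqrt(12.77262) = 3.57388 m/s
P = 89.0 * 9.81 * 3.57388 = 3120.32 W

3120.32 W


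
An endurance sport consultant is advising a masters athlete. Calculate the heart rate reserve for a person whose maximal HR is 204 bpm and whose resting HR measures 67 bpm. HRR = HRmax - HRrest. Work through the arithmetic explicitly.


HRmax = 204 bpm
HRrest = 67 bpm
HRR = 204 - 67 = 137 bpm

137 bpm


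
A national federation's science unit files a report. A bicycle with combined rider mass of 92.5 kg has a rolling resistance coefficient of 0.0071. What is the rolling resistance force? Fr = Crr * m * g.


Fr = 0.0071 * 92.5 * 9.81
= 0.65675 * 9.81
= 6.443 N

6.443 N


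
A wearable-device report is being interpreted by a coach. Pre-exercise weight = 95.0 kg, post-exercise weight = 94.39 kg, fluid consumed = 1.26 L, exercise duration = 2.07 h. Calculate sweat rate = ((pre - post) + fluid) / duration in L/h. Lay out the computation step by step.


Weight loss = 95.0 - 94.39 = 0.61 kg (approx L)
Total sweat = 0.61 + 1.26 = 1.87 L
Sweat rate = 1.87 / 2.07 = 0.903 L/h

0.903 L/h


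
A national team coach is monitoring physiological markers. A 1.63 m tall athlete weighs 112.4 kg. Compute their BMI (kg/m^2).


height^2 = 2.6569 m^2
BMI = 112.4 / 2.6569 = 42.3 kg/m^2

42.3 kg/m^2


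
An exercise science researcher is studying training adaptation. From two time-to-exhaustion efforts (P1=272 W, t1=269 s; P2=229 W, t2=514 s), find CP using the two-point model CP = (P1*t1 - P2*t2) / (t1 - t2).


Work in trial 1 = 73168 J
Work in trial 2 = 117706 J
Delta work = -44538 J
Delta time = -245 s
CP = -44538 / -245 = 181.79 W

181.79 W


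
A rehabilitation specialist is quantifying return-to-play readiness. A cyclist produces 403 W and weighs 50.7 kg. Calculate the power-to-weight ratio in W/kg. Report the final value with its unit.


P/W = power / mass
= 403 / 50.7
= 7.949 W/kg

7.949 W/kg


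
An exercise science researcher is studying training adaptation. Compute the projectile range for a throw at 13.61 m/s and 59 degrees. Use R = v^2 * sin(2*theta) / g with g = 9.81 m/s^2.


Two times the angle = 118 degrees
sin(118) = 0.882948
R = 185.2321 * 0.882948 / 9.81 = 16.672 m

16.672 m


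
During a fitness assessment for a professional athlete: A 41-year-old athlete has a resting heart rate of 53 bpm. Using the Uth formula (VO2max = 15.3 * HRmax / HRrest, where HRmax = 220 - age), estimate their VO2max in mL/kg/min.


HRmax = 220 - 41 = 179 bpm
Ratio = HRmax / HRrest = 179 / 53 = 3.3774
VO2max = 15.3 * 3.3774 = 51.67 mL/kg/min

51.67 mL/kg/min


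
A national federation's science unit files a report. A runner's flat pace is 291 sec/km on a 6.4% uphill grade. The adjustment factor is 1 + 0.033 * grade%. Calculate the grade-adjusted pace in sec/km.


Factor = 1 + 0.033 * 6.4 = 1.2112
Adjusted pace = 291 * 1.2112
= 352.46 sec/km

352.46 s/km


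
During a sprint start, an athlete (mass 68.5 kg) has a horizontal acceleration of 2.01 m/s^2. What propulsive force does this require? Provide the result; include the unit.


Propulsive force = mass * acceleration
= 68.5 kg * 2.01 m/s^2
= 137.69 N

137.69 N


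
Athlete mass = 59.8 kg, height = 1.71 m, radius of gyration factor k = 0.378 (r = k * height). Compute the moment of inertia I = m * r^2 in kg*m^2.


r = k * height = 0.378 * 1.71 = 0.64638 m
r^2 = 0.64638^2 = 0.417807
I = 59.8 * 0.417807 = 24.985 kg*m^2

24.985 kg*m^2


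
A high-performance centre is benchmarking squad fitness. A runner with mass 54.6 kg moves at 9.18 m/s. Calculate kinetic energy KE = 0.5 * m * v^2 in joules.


v^2 = 9.18^2 = 84.2724
KE = 0.5 * 54.6 * 84.2724
= 2300.64 J

2300.64 J


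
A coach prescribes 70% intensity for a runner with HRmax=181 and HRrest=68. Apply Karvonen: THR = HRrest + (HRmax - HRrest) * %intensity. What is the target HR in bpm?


Heart rate reserve = 181 - 68 = 113
Intensity fraction = 70 / 100 = 0.7
THR = 68 + 113 * 0.7 = 147.1 bpm

147.1 bpm


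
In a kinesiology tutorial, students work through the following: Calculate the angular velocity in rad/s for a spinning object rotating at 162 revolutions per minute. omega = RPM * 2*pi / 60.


omega = RPM * 2*pi / 60
= 162 * 6.28318531 / 60
= 16.965 rad/s

16.965 rad/s


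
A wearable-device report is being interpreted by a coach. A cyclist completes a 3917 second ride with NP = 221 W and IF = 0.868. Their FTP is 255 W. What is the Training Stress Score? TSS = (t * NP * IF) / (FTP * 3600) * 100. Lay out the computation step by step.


t * NP * IF = 3917 * 221 * 0.868 = 751390.276
FTP * 3600 = 918000
TSS = (751390.276 / 918000) * 100 = 81.85

81.85 TSS


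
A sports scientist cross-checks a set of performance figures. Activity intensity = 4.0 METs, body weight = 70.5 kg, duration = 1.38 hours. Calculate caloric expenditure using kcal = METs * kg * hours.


kcal = 4.0 * 70.5 * 1.38
= 282.0 * 1.38
= 389.16 kcal

389.16 kcal


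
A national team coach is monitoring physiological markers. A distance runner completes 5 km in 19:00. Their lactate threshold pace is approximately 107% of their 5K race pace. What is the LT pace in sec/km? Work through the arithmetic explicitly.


Convert to seconds: 19 min 0 s = 1140 s
Pace per km = 1140 / 5 = 228.0 s/km
LT pace = 228.0 * 1.07 = 243.96 s/km

243.96 s/km


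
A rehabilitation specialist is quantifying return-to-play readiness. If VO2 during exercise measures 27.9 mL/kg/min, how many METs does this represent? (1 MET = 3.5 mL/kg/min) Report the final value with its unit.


METs = VO2 / 3.5 = 27.9 / 3.5 = 7.97

7.97 METs


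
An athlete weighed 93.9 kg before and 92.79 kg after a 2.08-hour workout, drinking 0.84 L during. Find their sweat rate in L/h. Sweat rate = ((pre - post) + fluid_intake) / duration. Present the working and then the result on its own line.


Body mass change = 1.11 kg
Total sweat loss = 1.11 + 0.84 = 1.95 L
Rate = 1.95 / 2.08 = 0.938 L/h

0.938 L/h


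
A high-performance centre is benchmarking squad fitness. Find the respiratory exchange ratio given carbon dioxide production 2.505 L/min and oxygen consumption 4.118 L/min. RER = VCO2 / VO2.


VCO2 = 2.505 L/min
VO2 = 4.118 L/min
RER = 2.505 / 4.118 = 0.6083

0.6083


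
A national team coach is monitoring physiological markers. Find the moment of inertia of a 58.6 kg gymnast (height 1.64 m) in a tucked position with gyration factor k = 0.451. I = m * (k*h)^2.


Radius of gyration = 0.451 * 1.64 = 0.73964 m
I = 58.6 * 0.73964^2
= 58.6 * 0.547067
= 32.058 kg*m^2

32.058 kg*m^2


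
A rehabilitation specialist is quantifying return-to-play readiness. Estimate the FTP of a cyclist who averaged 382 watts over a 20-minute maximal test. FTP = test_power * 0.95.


FTP = 382 * 0.95 = 362.9 W

362.9 W


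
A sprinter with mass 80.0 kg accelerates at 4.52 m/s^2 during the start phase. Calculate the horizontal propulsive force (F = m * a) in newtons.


F = m * a
= 80.0 * 4.52
= 361.6 N

361.6 N


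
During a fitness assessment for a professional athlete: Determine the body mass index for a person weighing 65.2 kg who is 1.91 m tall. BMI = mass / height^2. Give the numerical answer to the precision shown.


BMI = mass / height^2
= 65.2 / 1.91^2
= 65.2 / 3.6481
= 17.87 kg/m^2

17.87 kg/m^2


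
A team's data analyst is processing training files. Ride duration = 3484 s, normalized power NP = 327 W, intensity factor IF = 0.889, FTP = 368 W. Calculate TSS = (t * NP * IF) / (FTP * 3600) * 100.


Numerator = 3484 * 327 * 0.889 = 1012809.252
Denominator = 368 * 3600 = 1324800
TSS = 1012809.252 / 1324800 * 100
= 76.45

76.45 TSS


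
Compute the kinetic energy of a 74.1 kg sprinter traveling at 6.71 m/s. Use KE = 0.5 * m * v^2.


Velocity squared = 45.0241
KE = 0.5 * 74.1 * 45.0241 = 1668.14 J

1668.14 J


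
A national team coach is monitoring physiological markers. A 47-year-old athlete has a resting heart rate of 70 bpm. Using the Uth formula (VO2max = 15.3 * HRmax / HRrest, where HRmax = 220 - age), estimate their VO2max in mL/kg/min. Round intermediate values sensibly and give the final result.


HRmax = 220 - 47 = 173 bpm
Ratio = HRmax / HRrest = 173 / 70 = 2.4714
VO2max = 15.3 * 2.4714 = 37.81 mL/kg/min

37.81 mL/kg/min


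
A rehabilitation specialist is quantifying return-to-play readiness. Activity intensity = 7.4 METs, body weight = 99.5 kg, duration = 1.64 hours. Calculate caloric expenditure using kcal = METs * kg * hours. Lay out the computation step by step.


kcal = 7.4 * 99.5 * 1.64
= 736.3 * 1.64
= 1207.53 kcal

1207.53 kcal


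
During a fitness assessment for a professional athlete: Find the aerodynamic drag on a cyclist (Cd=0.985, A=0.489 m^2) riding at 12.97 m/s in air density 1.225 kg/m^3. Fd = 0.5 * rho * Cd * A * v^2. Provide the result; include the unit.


Fd = 0.5 * 1.225 * 0.985 * 0.489 * 12.97^2
= 0.5 * 1.225 * 0.985 * 0.489 * 168.2209
= 49.628 N

49.628 N


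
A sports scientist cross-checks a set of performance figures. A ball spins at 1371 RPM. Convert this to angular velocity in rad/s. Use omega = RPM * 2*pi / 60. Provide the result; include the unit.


omega = 1371 * 2 * pi / 60
= 1371 * 6.28318531 / 60
= 8614.247 / 60
= 143.571 rad/s

143.571 rad/s


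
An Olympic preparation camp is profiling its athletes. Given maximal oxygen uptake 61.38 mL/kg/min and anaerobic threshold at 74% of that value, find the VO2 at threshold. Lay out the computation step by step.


Percentage as decimal = 0.74
VO2 at AT = 61.38 * 0.74 = 45.42 mL/kg/min

45.42 mL/kg/min


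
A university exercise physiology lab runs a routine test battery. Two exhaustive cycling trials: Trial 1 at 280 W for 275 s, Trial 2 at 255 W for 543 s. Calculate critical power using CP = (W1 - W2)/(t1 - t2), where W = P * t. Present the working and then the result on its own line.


W1 = 280 * 275 = 77000 J
W2 = 255 * 543 = 138465 J
CP = (77000 - 138465) / (275 - 543)
= -61465 / -268
= 229.35 W

229.35 W


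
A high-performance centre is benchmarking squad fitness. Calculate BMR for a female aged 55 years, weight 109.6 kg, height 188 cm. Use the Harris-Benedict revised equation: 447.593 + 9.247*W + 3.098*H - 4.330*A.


Substituting values:
W term = 9.247 * 109.6 = 1013.4712
H term = 3.098 * 188 = 582.424
A term = 4.330 * 55 = 238.15
BMR = 1805.34 kcal/day

1805.34 kcal/day


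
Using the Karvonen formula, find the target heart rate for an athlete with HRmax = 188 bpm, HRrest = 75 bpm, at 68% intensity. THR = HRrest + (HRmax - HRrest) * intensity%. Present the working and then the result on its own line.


HRR = 188 - 75 = 113
THR = 75 + 113 * 0.68
= 75 + 76.84
= 151.84 bpm

151.84 bpm


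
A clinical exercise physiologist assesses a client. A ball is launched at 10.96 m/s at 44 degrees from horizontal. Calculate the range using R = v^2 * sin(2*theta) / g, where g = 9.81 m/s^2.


sin(2 * 44) = sin(88) = 0.999391
v^2 = 10.96^2 = 120.1216
R = 120.1216 * 0.999391 / 9.81
= 12.237 m

12.237 m


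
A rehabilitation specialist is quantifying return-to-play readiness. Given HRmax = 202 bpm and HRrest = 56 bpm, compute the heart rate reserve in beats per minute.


Heart rate reserve = maximum HR minus resting HR
HRR = 202 - 56 = 146 bpm

146 bpm


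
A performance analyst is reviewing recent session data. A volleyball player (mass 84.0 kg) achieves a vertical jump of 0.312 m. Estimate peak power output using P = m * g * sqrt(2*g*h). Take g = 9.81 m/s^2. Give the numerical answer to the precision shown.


2 * g * h = 2 * 9.81 * 0.312 = 6.12144
sqrt(6.12144) = 2.474154 m/s
P = 84.0 * 9.81 * 2.474154 = 2038.8 W

2038.8 W


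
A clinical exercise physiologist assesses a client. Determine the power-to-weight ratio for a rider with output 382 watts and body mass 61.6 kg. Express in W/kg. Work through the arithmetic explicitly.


P/W = 382 / 61.6 = 6.201 W/kg

6.201 W/kg


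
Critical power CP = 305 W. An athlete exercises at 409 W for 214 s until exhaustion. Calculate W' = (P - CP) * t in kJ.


P - CP = 409 - 305 = 104 W
W' = 104 * 214 = 22256 J
= 22256 / 1000 = 22.256 kJ

22.256 kJ


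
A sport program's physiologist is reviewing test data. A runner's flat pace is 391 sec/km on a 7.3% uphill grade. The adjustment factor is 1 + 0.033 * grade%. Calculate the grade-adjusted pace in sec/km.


Factor = 1 + 0.033 * 7.3 = 1.2409
Adjusted pace = 391 * 1.2409
= 485.19 sec/km

485.19 s/km


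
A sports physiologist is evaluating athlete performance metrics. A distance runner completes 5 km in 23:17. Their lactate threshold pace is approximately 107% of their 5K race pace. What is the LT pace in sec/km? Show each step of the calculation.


Convert to seconds: 23 min 17 s = 1397 s
Pace per km = 1397 / 5 = 279.4 s/km
LT pace = 279.4 * 1.07 = 298.96 s/km

298.96 s/km


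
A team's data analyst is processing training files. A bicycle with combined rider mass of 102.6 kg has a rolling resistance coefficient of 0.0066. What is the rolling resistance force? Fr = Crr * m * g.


Fr = 0.0066 * 102.6 * 9.81
= 0.67716 * 9.81
= 6.643 N

6.643 N


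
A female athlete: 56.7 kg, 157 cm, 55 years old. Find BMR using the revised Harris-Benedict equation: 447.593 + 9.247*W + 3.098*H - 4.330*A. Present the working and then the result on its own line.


Intercept = 447.593
Weight contribution = 9.247 * 56.7 = 524.3049
Height contribution = 3.098 * 157 = 486.386
Age contribution = 4.33 * 55 = 238.15
BMR = 447.593 + 524.3049 + 486.386 - 238.15
= 1220.13 kcal/day

1220.13 kcal/day


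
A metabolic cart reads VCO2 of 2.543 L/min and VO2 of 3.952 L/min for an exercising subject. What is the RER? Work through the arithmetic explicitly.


RER = VCO2 / VO2 = 2.543 / 3.952 = 0.6435

0.6435


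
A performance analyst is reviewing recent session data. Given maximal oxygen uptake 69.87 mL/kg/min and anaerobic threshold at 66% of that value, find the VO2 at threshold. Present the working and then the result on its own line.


Percentage as decimal = 0.66
VO2 at AT = 69.87 * 0.66 = 46.11 mL/kg/min

46.11 mL/kg/min


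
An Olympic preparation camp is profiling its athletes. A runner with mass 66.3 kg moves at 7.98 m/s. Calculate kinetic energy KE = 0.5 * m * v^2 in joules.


v^2 = 7.98^2 = 63.6804
KE = 0.5 * 66.3 * 63.6804
= 2111.01 J

2111.01 J


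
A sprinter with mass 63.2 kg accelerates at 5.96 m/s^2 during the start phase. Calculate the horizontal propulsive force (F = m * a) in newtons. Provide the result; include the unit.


F = m * a
= 63.2 * 5.96
= 376.67 N

376.67 N


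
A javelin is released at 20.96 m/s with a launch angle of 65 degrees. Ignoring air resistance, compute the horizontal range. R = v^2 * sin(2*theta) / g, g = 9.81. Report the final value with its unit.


Launch speed squared = 439.3216
sin(2 * 65 deg) = 0.766044
Range = 439.3216 * 0.766044 / 9.81
= 34.306 m

34.306 m
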